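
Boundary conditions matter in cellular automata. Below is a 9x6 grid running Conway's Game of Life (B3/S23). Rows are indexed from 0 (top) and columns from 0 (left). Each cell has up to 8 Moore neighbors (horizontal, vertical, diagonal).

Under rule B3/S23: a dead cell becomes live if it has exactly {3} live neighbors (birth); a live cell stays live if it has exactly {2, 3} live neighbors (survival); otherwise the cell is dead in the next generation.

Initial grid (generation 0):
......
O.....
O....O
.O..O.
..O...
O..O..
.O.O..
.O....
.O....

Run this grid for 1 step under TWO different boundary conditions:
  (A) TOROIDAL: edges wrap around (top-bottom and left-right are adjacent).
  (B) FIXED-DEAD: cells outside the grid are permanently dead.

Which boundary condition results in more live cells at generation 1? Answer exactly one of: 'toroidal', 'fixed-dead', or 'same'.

Under TOROIDAL boundary, generation 1:
......
O....O
OO...O
OO...O
.OOO..
.O.O..
OO....
OO....
......
Population = 17

Under FIXED-DEAD boundary, generation 1:
......
......
OO....
.O....
.OOO..
.O.O..
OO....
OO....
......
Population = 12

Comparison: toroidal=17, fixed-dead=12 -> toroidal

Answer: toroidal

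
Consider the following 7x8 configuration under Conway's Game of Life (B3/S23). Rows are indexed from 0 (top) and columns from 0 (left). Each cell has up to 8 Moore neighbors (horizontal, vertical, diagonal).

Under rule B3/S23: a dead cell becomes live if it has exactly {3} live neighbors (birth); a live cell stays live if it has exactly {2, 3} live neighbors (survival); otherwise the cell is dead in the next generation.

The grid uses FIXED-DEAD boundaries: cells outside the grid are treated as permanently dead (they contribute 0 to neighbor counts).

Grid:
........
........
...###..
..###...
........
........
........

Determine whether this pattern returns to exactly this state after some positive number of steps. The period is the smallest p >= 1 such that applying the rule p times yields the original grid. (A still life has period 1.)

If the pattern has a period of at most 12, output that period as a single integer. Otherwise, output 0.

Answer: 2

Derivation:
Simulating and comparing each generation to the original:
Gen 0 (original, given above): 6 live cells
Gen 1: 6 live cells, differs from original
Gen 2: 6 live cells, MATCHES original -> period = 2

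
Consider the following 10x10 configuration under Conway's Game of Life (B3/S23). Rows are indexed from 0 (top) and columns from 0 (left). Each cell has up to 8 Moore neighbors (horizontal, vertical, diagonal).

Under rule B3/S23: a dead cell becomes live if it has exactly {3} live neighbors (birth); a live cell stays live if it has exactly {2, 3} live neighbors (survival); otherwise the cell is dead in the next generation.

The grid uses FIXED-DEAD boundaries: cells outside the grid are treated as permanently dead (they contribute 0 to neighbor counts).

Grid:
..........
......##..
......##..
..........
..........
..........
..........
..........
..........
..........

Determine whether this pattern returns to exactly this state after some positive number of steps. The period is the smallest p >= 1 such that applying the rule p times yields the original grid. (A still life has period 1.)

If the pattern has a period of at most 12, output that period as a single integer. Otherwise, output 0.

Simulating and comparing each generation to the original:
Gen 0 (original, given above): 4 live cells
Gen 1: 4 live cells, MATCHES original -> period = 1

Answer: 1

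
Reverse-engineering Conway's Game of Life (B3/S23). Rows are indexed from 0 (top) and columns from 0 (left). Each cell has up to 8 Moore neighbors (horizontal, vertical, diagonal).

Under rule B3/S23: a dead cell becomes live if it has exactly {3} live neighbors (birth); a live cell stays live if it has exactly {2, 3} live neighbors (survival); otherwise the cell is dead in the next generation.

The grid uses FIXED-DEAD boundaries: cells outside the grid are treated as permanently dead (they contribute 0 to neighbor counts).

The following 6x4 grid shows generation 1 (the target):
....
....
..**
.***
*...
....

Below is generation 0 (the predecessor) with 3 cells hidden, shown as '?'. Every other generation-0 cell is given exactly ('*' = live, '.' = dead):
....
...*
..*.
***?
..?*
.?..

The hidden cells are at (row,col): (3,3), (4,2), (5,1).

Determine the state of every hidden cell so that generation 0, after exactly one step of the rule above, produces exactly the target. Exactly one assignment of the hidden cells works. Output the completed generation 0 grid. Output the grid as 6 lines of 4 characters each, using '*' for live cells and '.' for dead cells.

Hidden generation-0 cells (in order): (3,3), (4,2), (5,1).
A hidden cell only influences target cells in its own 3x3 neighborhood. Try each of the 2^3 = 8 assignments, step the completed generation 0 forward once under B3/S23, and compare with the target:
  (3,3)=. (4,2)=. (5,1)=. -> step gives (4,0)='.' but target has '*' -> reject
  (3,3)=. (4,2)=. (5,1)=* -> step reproduces the target at every cell -> ACCEPT
  (3,3)=. (4,2)=* (5,1)=. -> step gives (3,1)='.' but target has '*' -> reject
  (3,3)=. (4,2)=* (5,1)=* -> step gives (3,1)='.' but target has '*' -> reject
  (3,3)=* (4,2)=. (5,1)=. -> step gives (2,2)='.' but target has '*' -> reject
  (3,3)=* (4,2)=. (5,1)=* -> step gives (2,2)='.' but target has '*' -> reject
  (3,3)=* (4,2)=* (5,1)=. -> step gives (2,2)='.' but target has '*' -> reject
  (3,3)=* (4,2)=* (5,1)=* -> step gives (2,2)='.' but target has '*' -> reject
Unique solution: (3,3)=dead, (4,2)=dead, (5,1)=live.
Check: live-neighbor counts of every cell in the completed generation 0:
0011
0121
2433
1333
3441
1021
Applying B3/S23 to generation 0 with these counts gives:
....
....
..**
.***
*...
....
which matches the target exactly.

Answer: ....
...*
..*.
***.
...*
.*..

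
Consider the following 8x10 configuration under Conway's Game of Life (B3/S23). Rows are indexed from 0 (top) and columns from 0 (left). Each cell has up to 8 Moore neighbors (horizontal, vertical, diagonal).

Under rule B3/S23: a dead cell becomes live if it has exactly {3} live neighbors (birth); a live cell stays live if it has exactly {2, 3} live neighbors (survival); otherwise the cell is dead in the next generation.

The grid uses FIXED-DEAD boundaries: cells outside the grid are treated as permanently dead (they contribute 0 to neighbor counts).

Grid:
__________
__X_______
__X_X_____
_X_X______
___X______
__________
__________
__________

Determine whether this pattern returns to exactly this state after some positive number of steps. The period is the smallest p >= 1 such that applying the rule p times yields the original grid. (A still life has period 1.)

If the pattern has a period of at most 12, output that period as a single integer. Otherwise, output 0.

Answer: 2

Derivation:
Simulating and comparing each generation to the original:
Gen 0 (original, given above): 6 live cells
Gen 1: 6 live cells, differs from original
Gen 2: 6 live cells, MATCHES original -> period = 2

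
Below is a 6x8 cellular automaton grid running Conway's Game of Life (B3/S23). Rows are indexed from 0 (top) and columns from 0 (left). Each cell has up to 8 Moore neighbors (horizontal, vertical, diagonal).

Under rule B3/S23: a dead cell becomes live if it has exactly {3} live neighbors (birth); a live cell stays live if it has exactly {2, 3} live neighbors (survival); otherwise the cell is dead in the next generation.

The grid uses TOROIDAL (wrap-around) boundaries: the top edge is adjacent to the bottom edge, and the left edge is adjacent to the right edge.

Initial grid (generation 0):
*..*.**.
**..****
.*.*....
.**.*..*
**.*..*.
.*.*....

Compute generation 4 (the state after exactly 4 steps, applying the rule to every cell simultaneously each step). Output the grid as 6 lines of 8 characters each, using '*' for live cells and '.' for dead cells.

Simulating step by step:
Generation 0 (given above): 22 live cells
Generation 1: 13 live cells
...*....
.*.*....
...*....
....*..*
...**..*
.*.*.**.
Generation 2: 14 live cells
...*....
...**...
..***...
....*...
*.**...*
...*.**.
Generation 3: 15 live cells
..**.*..
........
..*..*..
.*..*...
..**.***
...*..**
Generation 4: 15 live cells
(generation 4 grid is the final answer)

Answer: ..***.*.
..***...
........
.*..*...
*.**.*.*
.......*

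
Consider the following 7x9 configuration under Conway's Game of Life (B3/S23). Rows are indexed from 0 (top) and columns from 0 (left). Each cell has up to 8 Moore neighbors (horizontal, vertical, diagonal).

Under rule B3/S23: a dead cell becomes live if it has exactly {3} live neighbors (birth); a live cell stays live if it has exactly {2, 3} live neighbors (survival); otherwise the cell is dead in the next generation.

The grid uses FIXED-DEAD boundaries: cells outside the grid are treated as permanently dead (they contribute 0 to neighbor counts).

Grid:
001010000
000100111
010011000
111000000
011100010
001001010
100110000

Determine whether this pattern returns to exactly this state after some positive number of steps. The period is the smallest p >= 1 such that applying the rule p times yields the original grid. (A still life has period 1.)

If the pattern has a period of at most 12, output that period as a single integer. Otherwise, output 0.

Answer: 0

Derivation:
Simulating and comparing each generation to the original:
Gen 0 (original, given above): 22 live cells
Gen 1: 21 live cells, differs from original
Gen 2: 16 live cells, differs from original
Gen 3: 18 live cells, differs from original
Gen 4: 17 live cells, differs from original
Gen 5: 15 live cells, differs from original
Gen 6: 12 live cells, differs from original
Gen 7: 13 live cells, differs from original
Gen 8: 12 live cells, differs from original
Gen 9: 13 live cells, differs from original
Gen 10: 15 live cells, differs from original
Gen 11: 13 live cells, differs from original
Gen 12: 14 live cells, differs from original
No period found within 12 steps.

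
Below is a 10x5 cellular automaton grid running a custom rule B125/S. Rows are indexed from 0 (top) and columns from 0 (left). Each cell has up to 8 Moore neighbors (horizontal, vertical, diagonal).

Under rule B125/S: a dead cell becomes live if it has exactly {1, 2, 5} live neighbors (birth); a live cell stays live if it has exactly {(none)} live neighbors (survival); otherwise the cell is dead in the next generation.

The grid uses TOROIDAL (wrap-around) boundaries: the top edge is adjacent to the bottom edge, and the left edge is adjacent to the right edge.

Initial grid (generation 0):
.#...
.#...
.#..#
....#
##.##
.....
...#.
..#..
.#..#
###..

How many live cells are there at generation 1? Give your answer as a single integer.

Answer: 16

Derivation:
Simulating step by step:
Generation 0 (given above): 16 live cells
Generation 1: 16 live cells
...##
...##
..##.
.....
..#..
.#...
.##.#
##..#
.....
...##
Population at generation 1: 16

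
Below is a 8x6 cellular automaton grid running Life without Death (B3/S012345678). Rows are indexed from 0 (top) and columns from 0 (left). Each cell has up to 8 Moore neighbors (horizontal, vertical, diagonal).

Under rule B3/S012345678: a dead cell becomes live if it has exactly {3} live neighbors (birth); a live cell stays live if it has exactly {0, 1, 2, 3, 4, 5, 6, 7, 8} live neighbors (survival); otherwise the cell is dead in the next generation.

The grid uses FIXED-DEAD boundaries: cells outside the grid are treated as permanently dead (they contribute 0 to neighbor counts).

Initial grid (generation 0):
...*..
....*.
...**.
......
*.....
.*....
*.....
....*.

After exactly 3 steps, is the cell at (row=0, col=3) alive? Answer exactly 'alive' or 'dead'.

Simulating step by step:
Generation 0 (given above): 8 live cells
Generation 1: 9 live cells
...*..
....*.
...**.
......
*.....
**....
*.....
....*.
Generation 2: 11 live cells
...*..
....*.
...**.
......
**....
**....
**....
....*.
Generation 3: 12 live cells
...*..
....*.
...**.
......
**....
***...
**....
....*.

Cell (0,3) at generation 3: 1 -> alive

Answer: alive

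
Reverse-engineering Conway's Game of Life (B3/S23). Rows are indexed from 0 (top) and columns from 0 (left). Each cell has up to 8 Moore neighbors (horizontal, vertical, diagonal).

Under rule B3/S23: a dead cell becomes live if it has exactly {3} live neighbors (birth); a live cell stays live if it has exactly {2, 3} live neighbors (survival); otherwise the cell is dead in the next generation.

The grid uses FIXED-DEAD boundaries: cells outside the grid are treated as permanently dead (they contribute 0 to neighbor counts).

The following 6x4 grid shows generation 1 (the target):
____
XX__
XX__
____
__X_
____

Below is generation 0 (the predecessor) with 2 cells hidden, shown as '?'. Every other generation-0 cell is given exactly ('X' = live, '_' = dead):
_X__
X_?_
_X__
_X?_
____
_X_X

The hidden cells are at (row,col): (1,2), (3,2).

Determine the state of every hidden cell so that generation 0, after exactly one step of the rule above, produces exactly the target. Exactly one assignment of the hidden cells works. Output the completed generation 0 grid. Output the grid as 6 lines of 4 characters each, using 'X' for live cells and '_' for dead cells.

Hidden generation-0 cells (in order): (1,2), (3,2).
A hidden cell only influences target cells in its own 3x3 neighborhood. Try each of the 2^2 = 4 assignments, step the completed generation 0 forward once under B3/S23, and compare with the target:
  (1,2)=_ (3,2)=_ -> step reproduces the target at every cell -> ACCEPT
  (1,2)=_ (3,2)=X -> step gives (2,2)='X' but target has '_' -> reject
  (1,2)=X (3,2)=_ -> step gives (0,1)='X' but target has '_' -> reject
  (1,2)=X (3,2)=X -> step gives (0,1)='X' but target has '_' -> reject
Unique solution: (1,2)=dead, (3,2)=dead.
Check: live-neighbor counts of every cell in the completed generation 0:
2110
2320
3220
2120
2231
1020
Applying B3/S23 to generation 0 with these counts gives:
____
XX__
XX__
____
__X_
____
which matches the target exactly.

Answer: _X__
X___
_X__
_X__
____
_X_X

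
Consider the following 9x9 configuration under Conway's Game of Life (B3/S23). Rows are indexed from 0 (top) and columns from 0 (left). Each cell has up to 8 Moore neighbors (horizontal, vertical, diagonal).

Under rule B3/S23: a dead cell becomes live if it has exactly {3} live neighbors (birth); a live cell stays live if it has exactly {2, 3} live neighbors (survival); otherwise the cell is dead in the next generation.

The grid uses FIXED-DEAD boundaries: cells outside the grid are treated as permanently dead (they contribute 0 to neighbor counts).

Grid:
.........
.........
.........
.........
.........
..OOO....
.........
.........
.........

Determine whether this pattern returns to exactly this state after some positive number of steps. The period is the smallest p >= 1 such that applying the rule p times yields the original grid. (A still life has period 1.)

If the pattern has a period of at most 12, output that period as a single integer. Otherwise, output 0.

Answer: 2

Derivation:
Simulating and comparing each generation to the original:
Gen 0 (original, given above): 3 live cells
Gen 1: 3 live cells, differs from original
Gen 2: 3 live cells, MATCHES original -> period = 2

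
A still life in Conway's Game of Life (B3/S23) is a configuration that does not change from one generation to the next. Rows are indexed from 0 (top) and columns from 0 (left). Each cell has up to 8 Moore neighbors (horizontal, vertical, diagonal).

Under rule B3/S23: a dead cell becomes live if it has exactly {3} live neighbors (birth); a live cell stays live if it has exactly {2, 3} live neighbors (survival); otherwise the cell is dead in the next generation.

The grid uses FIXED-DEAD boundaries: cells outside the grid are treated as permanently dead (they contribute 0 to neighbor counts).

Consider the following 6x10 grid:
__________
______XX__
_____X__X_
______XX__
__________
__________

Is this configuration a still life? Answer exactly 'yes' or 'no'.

Compute generation 1 and compare to generation 0 (given above):
Generation 1:
__________
______XX__
_____X__X_
______XX__
__________
__________
The grids are IDENTICAL -> still life.

Answer: yes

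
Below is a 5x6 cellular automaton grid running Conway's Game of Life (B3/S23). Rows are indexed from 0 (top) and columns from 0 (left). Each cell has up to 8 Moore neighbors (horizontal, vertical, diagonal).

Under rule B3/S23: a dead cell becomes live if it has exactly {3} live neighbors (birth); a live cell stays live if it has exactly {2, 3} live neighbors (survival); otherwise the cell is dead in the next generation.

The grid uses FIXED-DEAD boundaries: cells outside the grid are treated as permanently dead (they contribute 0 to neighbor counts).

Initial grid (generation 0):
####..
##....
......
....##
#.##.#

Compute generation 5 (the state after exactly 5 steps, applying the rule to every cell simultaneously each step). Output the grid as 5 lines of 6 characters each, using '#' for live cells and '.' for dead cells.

Answer: ......
......
......
......
......

Derivation:
Simulating step by step:
Generation 0 (given above): 12 live cells
Generation 1: 8 live cells
#.#...
#.....
......
...###
...#.#
Generation 2: 7 live cells
.#....
.#....
....#.
...#.#
...#.#
Generation 3: 3 live cells
......
......
....#.
...#.#
......
Generation 4: 2 live cells
......
......
....#.
....#.
......
Generation 5: 0 live cells
(generation 5 grid is the final answer)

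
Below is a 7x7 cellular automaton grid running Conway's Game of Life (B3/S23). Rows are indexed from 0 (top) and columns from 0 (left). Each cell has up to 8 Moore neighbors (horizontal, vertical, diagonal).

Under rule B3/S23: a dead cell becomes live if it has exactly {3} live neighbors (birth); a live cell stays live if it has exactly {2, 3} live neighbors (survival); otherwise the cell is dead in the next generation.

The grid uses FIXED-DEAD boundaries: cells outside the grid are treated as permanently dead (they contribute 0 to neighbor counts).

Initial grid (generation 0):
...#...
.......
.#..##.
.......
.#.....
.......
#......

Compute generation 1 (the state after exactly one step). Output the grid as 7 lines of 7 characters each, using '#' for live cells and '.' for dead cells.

Simulating step by step:
Generation 0 (given above): 6 live cells
Generation 1: 1 live cells
(generation 1 grid is the final answer)

Answer: .......
....#..
.......
.......
.......
.......
.......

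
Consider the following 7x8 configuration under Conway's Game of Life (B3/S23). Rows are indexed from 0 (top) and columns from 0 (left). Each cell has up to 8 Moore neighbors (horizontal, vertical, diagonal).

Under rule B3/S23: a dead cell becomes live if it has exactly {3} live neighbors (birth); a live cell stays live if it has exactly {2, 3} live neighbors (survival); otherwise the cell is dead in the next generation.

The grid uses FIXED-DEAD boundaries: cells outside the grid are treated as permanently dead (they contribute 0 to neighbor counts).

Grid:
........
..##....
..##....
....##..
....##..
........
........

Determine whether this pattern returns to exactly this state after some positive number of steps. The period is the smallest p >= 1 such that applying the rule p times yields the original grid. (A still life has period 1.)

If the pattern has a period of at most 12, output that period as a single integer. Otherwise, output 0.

Answer: 2

Derivation:
Simulating and comparing each generation to the original:
Gen 0 (original, given above): 8 live cells
Gen 1: 6 live cells, differs from original
Gen 2: 8 live cells, MATCHES original -> period = 2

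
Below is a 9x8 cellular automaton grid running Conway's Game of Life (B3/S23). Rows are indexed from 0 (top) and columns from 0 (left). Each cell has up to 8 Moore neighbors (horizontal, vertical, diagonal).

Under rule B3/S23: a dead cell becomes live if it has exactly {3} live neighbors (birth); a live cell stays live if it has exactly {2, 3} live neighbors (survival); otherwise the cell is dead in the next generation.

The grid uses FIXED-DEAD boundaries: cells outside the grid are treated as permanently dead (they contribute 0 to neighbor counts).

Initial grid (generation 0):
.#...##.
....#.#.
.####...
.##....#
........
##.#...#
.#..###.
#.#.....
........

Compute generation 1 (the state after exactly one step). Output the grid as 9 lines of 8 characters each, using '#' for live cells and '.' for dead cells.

Answer: .....##.
.#..#.#.
.#..##..
.#......
#.......
###.###.
...####.
.#...#..
........

Derivation:
Simulating step by step:
Generation 0 (given above): 22 live cells
Generation 1: 22 live cells
(generation 1 grid is the final answer)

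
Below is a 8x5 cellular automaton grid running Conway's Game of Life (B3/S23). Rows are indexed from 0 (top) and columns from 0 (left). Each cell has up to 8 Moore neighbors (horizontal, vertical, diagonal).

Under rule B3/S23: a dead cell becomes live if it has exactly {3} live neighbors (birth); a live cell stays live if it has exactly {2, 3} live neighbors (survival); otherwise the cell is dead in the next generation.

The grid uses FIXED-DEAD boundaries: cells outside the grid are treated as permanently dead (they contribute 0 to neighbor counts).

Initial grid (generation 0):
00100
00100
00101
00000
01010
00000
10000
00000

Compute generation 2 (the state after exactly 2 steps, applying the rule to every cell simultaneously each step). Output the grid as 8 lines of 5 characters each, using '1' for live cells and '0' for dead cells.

Simulating step by step:
Generation 0 (given above): 7 live cells
Generation 1: 5 live cells
00000
01100
00010
00110
00000
00000
00000
00000
Generation 2: 5 live cells
(generation 2 grid is the final answer)

Answer: 00000
00100
01010
00110
00000
00000
00000
00000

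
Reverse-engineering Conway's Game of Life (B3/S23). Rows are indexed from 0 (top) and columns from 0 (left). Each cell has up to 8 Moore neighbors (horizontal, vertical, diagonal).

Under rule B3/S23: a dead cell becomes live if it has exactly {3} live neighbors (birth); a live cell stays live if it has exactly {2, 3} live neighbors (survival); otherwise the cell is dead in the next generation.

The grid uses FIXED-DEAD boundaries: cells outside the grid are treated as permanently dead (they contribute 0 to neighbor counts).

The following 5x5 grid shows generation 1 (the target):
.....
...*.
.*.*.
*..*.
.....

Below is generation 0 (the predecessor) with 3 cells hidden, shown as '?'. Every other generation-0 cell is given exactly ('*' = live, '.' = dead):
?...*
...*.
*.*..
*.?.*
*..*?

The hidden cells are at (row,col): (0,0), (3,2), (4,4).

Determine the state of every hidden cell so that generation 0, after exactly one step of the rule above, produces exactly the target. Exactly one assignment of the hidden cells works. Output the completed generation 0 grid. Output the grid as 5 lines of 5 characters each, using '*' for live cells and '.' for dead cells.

Hidden generation-0 cells (in order): (0,0), (3,2), (4,4).
A hidden cell only influences target cells in its own 3x3 neighborhood. Try each of the 2^3 = 8 assignments, step the completed generation 0 forward once under B3/S23, and compare with the target:
  (0,0)=. (3,2)=. (4,4)=. -> step reproduces the target at every cell -> ACCEPT
  (0,0)=. (3,2)=. (4,4)=* -> step gives (3,3)='.' but target has '*' -> reject
  (0,0)=. (3,2)=* (4,4)=. -> step gives (2,1)='.' but target has '*' -> reject
  (0,0)=. (3,2)=* (4,4)=* -> step gives (2,1)='.' but target has '*' -> reject
  (0,0)=* (3,2)=. (4,4)=. -> step gives (1,1)='*' but target has '.' -> reject
  (0,0)=* (3,2)=. (4,4)=* -> step gives (1,1)='*' but target has '.' -> reject
  (0,0)=* (3,2)=* (4,4)=. -> step gives (1,1)='*' but target has '.' -> reject
  (0,0)=* (3,2)=* (4,4)=* -> step gives (1,1)='*' but target has '.' -> reject
Unique solution: (0,0)=dead, (3,2)=dead, (4,4)=dead.
Check: live-neighbor counts of every cell in the completed generation 0:
00121
12222
13132
24231
12112
Applying B3/S23 to generation 0 with these counts gives:
.....
...*.
.*.*.
*..*.
.....
which matches the target exactly.

Answer: ....*
...*.
*.*..
*...*
*..*.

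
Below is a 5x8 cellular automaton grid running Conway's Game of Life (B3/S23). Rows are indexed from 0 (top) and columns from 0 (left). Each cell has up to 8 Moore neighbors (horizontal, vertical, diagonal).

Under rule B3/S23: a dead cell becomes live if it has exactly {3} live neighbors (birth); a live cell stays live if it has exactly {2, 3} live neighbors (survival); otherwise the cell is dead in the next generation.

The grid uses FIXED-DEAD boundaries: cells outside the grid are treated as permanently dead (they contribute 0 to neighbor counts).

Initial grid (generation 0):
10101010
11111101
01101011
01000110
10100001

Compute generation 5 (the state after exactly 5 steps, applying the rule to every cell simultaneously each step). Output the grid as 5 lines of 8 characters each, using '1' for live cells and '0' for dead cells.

Simulating step by step:
Generation 0 (given above): 22 live cells
Generation 1: 12 live cells
10101010
10000001
00000001
10010100
01000010
Generation 2: 6 live cells
01000000
01000011
00000010
00000010
00000000
Generation 3: 4 live cells
00000000
00000011
00000110
00000000
00000000
Generation 4: 6 live cells
00000000
00000111
00000111
00000000
00000000
Generation 5: 6 live cells
(generation 5 grid is the final answer)

Answer: 00000010
00000101
00000101
00000010
00000000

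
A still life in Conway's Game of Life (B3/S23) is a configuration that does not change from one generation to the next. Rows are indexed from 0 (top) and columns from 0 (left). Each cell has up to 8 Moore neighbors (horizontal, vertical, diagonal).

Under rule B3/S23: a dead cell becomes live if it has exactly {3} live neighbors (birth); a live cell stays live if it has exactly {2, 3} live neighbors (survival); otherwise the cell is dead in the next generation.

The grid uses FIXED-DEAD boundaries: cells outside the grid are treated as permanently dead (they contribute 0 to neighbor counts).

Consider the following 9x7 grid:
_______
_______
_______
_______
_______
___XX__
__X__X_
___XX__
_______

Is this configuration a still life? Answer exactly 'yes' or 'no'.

Answer: yes

Derivation:
Compute generation 1 and compare to generation 0 (given above):
Generation 1:
_______
_______
_______
_______
_______
___XX__
__X__X_
___XX__
_______
The grids are IDENTICAL -> still life.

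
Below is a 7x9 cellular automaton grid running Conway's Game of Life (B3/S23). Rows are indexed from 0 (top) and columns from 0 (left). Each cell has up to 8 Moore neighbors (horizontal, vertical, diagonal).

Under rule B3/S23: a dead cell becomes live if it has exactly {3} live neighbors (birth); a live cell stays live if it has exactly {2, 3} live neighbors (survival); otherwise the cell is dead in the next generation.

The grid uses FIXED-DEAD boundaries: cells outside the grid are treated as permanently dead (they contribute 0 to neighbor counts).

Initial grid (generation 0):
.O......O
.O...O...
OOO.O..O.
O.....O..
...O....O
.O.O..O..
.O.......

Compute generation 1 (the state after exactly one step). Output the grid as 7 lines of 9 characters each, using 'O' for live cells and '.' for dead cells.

Answer: .........
.........
O.O..OO..
O.OO...O.
..O....O.
.........
..O......

Derivation:
Simulating step by step:
Generation 0 (given above): 17 live cells
Generation 1: 11 live cells
(generation 1 grid is the final answer)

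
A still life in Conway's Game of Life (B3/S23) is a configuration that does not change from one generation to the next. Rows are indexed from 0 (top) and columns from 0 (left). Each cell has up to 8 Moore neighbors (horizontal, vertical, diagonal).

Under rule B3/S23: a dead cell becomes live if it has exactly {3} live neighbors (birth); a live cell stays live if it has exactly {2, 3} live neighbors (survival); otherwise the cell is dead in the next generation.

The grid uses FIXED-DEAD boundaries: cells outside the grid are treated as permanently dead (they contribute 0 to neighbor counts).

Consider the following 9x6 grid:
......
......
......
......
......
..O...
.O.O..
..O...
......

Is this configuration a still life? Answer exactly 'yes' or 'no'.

Answer: yes

Derivation:
Compute generation 1 and compare to generation 0 (given above):
Generation 1:
......
......
......
......
......
..O...
.O.O..
..O...
......
The grids are IDENTICAL -> still life.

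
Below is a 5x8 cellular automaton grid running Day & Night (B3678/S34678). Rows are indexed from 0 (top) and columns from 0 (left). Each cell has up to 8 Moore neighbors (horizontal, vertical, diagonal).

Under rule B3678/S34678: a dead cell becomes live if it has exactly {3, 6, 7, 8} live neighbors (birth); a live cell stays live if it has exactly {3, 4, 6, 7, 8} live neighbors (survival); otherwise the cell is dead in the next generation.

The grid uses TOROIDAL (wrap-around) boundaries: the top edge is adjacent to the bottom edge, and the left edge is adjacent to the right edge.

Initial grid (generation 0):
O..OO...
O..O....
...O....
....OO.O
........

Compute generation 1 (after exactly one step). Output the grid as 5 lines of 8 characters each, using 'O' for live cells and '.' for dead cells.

Answer: ........
..OO....
........
........
...O.O..

Derivation:
Simulating step by step:
Generation 0 (given above): 9 live cells
Generation 1: 4 live cells
(generation 1 grid is the final answer)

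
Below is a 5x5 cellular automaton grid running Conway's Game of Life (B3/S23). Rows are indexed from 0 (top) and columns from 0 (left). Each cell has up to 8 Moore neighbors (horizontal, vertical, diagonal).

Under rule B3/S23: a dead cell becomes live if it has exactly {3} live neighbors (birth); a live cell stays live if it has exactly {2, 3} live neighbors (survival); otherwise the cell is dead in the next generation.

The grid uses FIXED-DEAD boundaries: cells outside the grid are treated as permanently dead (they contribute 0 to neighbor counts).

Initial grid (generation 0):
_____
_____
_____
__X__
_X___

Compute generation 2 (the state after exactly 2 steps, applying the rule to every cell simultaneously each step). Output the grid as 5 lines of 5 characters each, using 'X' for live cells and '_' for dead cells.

Answer: _____
_____
_____
_____
_____

Derivation:
Simulating step by step:
Generation 0 (given above): 2 live cells
Generation 1: 0 live cells
_____
_____
_____
_____
_____
Generation 2: 0 live cells
(generation 2 grid is the final answer)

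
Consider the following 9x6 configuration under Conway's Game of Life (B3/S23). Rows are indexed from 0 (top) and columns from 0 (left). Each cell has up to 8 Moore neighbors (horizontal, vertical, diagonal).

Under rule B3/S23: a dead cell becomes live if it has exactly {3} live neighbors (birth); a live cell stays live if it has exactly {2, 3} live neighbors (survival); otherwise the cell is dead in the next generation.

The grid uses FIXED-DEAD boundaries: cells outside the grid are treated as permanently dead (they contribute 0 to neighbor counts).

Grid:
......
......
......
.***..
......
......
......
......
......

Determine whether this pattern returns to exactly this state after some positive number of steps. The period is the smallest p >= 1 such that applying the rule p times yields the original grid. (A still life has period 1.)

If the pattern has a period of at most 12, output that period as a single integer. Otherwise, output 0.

Answer: 2

Derivation:
Simulating and comparing each generation to the original:
Gen 0 (original, given above): 3 live cells
Gen 1: 3 live cells, differs from original
Gen 2: 3 live cells, MATCHES original -> period = 2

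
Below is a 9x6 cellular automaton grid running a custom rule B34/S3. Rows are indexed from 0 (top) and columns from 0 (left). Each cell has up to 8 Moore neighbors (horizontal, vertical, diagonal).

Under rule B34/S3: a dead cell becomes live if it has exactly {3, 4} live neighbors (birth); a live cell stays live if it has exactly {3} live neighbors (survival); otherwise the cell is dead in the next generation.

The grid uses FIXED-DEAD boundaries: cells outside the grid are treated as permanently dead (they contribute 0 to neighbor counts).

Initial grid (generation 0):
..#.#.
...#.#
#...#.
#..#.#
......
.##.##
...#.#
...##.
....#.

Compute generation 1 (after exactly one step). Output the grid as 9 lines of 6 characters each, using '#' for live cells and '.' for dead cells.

Answer: ...#..
...##.
...#.#
....#.
.#####
...##.
..#..#
...#.#
...#..

Derivation:
Simulating step by step:
Generation 0 (given above): 18 live cells
Generation 1: 18 live cells
(generation 1 grid is the final answer)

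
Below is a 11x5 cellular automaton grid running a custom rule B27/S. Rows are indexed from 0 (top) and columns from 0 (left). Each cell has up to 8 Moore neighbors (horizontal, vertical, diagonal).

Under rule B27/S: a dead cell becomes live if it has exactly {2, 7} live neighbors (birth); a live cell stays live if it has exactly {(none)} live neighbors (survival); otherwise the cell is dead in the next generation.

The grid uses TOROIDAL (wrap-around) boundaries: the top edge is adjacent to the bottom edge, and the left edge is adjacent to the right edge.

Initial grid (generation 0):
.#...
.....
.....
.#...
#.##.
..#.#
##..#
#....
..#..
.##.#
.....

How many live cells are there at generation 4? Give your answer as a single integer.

Simulating step by step:
Generation 0 (given above): 15 live cells
Generation 1: 9 live cells
.....
.....
.....
#..##
.....
.....
..#..
..##.
....#
#....
...#.
Generation 2: 12 live cells
.....
.....
#..#.
.....
#..#.
.....
.#...
.#..#
###..
...#.
....#
Generation 3: 14 live cells
.....
....#
....#
####.
....#
###.#
..#..
...#.
.....
.....
...#.
Generation 4: 5 live cells
...##
#..#.
.....
.....
.....
.....
.....
..#..
.....
.....
.....
Population at generation 4: 5

Answer: 5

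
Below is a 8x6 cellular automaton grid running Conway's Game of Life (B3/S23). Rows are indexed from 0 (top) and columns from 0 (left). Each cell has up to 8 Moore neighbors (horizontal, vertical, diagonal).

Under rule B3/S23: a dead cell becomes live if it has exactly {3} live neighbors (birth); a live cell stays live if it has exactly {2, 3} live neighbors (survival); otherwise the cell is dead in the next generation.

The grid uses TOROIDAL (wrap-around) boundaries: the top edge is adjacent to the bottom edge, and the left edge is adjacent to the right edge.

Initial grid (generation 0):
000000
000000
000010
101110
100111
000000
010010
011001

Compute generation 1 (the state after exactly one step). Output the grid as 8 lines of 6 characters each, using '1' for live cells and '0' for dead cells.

Answer: 000000
000000
000011
111000
111000
100100
111000
111000

Derivation:
Simulating step by step:
Generation 0 (given above): 14 live cells
Generation 1: 16 live cells
(generation 1 grid is the final answer)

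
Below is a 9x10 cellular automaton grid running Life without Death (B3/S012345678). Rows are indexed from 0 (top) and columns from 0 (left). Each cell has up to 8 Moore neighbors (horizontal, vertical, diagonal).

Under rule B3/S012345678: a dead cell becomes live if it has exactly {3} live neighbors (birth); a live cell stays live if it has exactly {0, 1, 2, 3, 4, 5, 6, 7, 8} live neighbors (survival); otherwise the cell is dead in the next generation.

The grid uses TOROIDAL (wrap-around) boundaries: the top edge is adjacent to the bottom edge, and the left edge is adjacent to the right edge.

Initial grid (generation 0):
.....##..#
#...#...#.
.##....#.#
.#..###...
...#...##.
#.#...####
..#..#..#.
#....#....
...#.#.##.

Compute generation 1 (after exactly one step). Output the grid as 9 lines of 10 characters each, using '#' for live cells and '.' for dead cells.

Answer: .....##..#
##..#####.
.####.####
##.####...
#####..##.
####..####
#.#..#..#.
#....#.###
...#.#.###

Derivation:
Simulating step by step:
Generation 0 (given above): 32 live cells
Generation 1: 53 live cells
(generation 1 grid is the final answer)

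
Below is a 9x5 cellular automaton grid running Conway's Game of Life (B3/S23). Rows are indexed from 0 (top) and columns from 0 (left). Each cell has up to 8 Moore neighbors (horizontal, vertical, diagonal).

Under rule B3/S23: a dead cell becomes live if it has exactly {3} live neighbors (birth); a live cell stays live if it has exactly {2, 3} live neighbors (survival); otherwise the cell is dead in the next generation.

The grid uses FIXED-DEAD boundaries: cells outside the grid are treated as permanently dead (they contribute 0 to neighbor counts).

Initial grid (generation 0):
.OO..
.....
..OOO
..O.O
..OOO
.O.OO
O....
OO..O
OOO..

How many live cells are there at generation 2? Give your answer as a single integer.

Answer: 14

Derivation:
Simulating step by step:
Generation 0 (given above): 20 live cells
Generation 1: 14 live cells
.....
.O...
..O.O
.O...
.O...
.O..O
O.OOO
..O..
O.O..
Generation 2: 14 live cells
.....
.....
.OO..
.OO..
OOO..
OO..O
..O.O
..O..
.O...
Population at generation 2: 14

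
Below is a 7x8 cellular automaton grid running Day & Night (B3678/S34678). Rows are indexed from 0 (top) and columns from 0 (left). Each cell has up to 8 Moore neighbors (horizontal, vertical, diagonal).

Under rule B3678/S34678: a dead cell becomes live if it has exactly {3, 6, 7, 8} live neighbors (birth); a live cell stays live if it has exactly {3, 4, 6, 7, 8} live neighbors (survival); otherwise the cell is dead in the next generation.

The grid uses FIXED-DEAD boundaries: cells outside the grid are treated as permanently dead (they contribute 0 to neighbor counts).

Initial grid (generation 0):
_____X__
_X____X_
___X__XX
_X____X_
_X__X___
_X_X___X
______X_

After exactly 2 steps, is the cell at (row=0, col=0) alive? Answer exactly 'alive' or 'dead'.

Answer: dead

Derivation:
Simulating step by step:
Generation 0 (given above): 14 live cells
Generation 1: 12 live cells
________
_____XXX
__X__XXX
__X__X_X
X_______
__X_____
________
Generation 2: 9 live cells
______X_
_____X_X
____XXXX
_X______
_X______
________
________

Cell (0,0) at generation 2: 0 -> dead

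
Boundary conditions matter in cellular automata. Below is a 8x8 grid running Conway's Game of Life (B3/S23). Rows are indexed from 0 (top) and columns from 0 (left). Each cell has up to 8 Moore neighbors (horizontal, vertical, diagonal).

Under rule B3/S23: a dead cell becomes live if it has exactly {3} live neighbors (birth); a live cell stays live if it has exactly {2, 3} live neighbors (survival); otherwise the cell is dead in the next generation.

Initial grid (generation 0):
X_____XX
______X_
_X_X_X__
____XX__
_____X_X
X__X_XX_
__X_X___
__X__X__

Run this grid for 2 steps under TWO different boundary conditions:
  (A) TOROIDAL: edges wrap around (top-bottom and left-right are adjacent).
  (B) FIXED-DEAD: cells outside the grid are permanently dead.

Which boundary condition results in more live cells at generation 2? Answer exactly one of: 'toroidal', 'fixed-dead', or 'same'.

Under TOROIDAL boundary, generation 2:
________
____X___
____X__X
_____X__
____XX_X
X_XXXX_X
_X______
_X_X____
Population = 16

Under FIXED-DEAD boundary, generation 2:
_____X_X
________
____X__X
_____XX_
____XXX_
__XXXXX_
__X_X_X_
__XX____
Population = 19

Comparison: toroidal=16, fixed-dead=19 -> fixed-dead

Answer: fixed-dead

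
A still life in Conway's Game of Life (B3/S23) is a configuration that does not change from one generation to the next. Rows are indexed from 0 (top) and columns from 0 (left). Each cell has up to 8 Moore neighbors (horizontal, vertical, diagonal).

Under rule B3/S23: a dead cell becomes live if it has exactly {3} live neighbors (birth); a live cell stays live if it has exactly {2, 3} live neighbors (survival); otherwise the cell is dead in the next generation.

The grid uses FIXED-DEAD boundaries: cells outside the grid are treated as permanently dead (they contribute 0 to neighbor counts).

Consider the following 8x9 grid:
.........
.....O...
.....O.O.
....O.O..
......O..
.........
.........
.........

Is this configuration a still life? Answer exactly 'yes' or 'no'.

Compute generation 1 and compare to generation 0 (given above):
Generation 1:
.........
......O..
....OO...
......OO.
.....O...
.........
.........
.........
Cell (1,5) differs: gen0=1 vs gen1=0 -> NOT a still life.

Answer: no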